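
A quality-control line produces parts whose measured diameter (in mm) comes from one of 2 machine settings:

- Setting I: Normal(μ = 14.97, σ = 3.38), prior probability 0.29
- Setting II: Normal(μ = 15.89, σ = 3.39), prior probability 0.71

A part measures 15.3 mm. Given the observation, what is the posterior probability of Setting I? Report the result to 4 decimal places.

Apply Bayes' rule: the posterior for each component is proportional to its prior times its likelihood at x.
Evaluate each component's likelihood at the observed value:
  L_I = 0.117469
  L_II = 0.115913
Weight by the priors:
  π_I·L_I = 0.29 × 0.117469 = 0.034066
  π_II·L_II = 0.71 × 0.115913 = 0.0822984
Normaliser: 0.034066 + 0.0822984 = 0.116364
P(Setting I | x) ≈ 0.2928

0.2928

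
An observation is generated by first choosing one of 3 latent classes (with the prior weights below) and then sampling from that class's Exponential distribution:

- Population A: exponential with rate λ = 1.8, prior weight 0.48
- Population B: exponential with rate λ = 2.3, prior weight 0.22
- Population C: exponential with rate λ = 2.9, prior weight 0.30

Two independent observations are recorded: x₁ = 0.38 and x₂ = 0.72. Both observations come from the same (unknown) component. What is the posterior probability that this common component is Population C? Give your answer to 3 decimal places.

0.253

Apply Bayes' rule: the posterior for each component is proportional to its prior times its likelihood at x.
Since both observations come from the same component, the likelihood for component k is f_k(x₁)·f_k(x₂).
  f_A = [0.90827] × [0.492523] = 0.447344
  f_B = [0.959742] × [0.439072] = 0.421396
  f_C = [0.963397] × [0.359411] = 0.346255
Multiply by the mixture weights:
  π_A·f_A = 0.48 × 0.447344 = 0.214725
  π_B·f_B = 0.22 × 0.421396 = 0.0927072
  π_C·f_C = 0.30 × 0.346255 = 0.103877
Marginal: 0.214725 + 0.0927072 + 0.103877 = 0.411309
P(Population C | x₁, x₂) = 0.103877 / 0.411309 ≈ 0.253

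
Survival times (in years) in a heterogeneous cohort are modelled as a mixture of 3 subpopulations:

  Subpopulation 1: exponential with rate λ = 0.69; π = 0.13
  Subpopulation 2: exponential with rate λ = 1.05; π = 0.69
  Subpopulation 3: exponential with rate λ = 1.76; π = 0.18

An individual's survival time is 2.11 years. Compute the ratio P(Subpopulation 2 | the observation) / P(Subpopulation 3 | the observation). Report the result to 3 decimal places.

10.230

Since P(k|x) ∝ w_k f_k(x), the posterior odds are w_i f_i(x) / (w_j f_j(x)).
Exponential densities:
  L_1 = 0.69·e^(−0.69·2.11) = 0.69·e^(−1.4559) = 0.160901
  L_2 = 1.05·e^(−1.05·2.11) = 1.05·e^(−2.2155) = 0.114554
  L_3 = 1.76·e^(−1.76·2.11) = 1.76·e^(−3.7136) = 0.0429256
0.0790422 / 0.00772661 ≈ 10.230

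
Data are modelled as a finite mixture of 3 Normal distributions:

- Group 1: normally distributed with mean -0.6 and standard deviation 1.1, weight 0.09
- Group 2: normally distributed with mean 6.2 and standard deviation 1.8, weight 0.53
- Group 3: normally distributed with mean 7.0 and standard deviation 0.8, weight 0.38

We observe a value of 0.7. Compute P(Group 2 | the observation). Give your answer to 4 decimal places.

0.0636

P(component k | x) = P(Z=k)·f_k(x) / marginal(x), where marginal(x) = Σ_j P(Z=j)·f_j(x).
Normal densities:
  L_1 = 0.180397
  L_2 = 0.00208094
  L_3 = 1.70333e-14
Unnormalised posteriors:
  P(Z=1)·L_1 = 0.09 × 0.180397 = 0.0162357
  P(Z=2)·L_2 = 0.53 × 0.00208094 = 0.0011029
  P(Z=3)·L_3 = 0.38 × 1.70333e-14 = 6.47265e-15
Sum: 0.0162357 + 0.0011029 + 6.47265e-15 = 0.0173386
P(Group 2 | data) = 0.0011029 / 0.0173386 ≈ 0.0636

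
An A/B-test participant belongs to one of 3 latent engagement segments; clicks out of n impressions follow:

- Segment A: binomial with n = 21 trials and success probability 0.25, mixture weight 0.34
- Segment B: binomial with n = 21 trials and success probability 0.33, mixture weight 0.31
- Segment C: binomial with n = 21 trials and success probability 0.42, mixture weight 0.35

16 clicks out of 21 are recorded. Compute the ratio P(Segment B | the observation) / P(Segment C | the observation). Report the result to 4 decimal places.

Only the two components matter; the odds are (P(Z=i) f_i(x)) / (P(Z=j) f_j(x)).
Evaluate each component's likelihood at the observed value:
  L_A = 1.12432e-06
  L_B = 5.43426e-05
  L_C = 0.00125219
1.68462e-05 / 0.000438268 ≈ 0.0384

0.0384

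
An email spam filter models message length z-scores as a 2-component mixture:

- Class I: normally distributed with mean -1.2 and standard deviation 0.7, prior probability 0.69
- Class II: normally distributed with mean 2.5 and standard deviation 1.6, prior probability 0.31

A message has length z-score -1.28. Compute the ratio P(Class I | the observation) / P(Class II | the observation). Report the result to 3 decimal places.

Only the two components matter; the odds are (w_i f_i(x)) / (w_j f_j(x)).
Normal densities:
  p_I = (1/(0.7·√(2π)))·exp(−(-1.28−-1.2)²/(2·0.7²)) = 0.569918·exp(-0.00653) = 0.566208
  p_II = (1/(1.6·√(2π)))·exp(−(-1.28−2.5)²/(2·1.6²)) = 0.249339·exp(-2.79070) = 0.0153039
Posterior odds = (w_I·p_I) / (w_II·p_II) = (0.69·0.566208) / (0.31·0.0153039) = 0.390683 / 0.00474422 ≈ 82.349

82.349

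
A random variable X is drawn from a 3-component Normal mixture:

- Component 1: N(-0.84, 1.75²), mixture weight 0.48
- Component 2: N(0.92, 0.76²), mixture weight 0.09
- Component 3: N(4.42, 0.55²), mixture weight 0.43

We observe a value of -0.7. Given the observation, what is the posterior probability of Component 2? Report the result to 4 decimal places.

0.0428

By Bayes' theorem, P(k | x) = π_k f_k(x) / Σ_j π_j f_j(x).
Evaluate each component's likelihood at the observed value:
  f_1 = (1/(1.75·√(2π)))·exp(−(-0.7−-0.84)²/(2·1.75²)) = 0.227967·exp(-0.00320) = 0.227239
  f_2 = (1/(0.76·√(2π)))·exp(−(-0.7−0.92)²/(2·0.76²)) = 0.524924·exp(-2.27181) = 0.0541327
  f_3 = (1/(0.55·√(2π)))·exp(−(-0.7−4.42)²/(2·0.55²)) = 0.725350·exp(-43.32959) = 1.10344e-19
Multiply by the mixture weights:
  π_1·f_1 = 0.48 × 0.227239 = 0.109075
  π_2·f_2 = 0.09 × 0.0541327 = 0.00487195
  π_3·f_3 = 0.43 × 1.10344e-19 = 4.74477e-20
Sum: 0.109075 + 0.00487195 + 4.74477e-20 = 0.113947
So the posterior for Component 2 is 0.00487195 / 0.113947 ≈ 0.0428.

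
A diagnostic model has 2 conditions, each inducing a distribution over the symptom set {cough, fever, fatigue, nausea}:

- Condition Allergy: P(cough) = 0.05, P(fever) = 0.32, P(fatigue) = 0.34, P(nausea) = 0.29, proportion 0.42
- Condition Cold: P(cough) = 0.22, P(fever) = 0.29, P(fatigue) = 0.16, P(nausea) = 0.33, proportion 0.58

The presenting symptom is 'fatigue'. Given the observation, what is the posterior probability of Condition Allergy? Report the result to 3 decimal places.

Posterior ∝ prior × likelihood, so P(k | x) ∝ P(Z=k) f_k(x); normalise over all components.
Evaluate each component's likelihood at the observed value:
  p_Allergy = 0.34
  p_Cold = 0.16
Multiply by the mixture weights:
  P(Z=Allergy)·p_Allergy = 0.42 × 0.34 = 0.1428
  P(Z=Cold)·p_Cold = 0.58 × 0.16 = 0.0928
Marginal: 0.1428 + 0.0928 = 0.2356
So the posterior for Condition Allergy is 0.1428 / 0.2356 ≈ 0.606.

0.606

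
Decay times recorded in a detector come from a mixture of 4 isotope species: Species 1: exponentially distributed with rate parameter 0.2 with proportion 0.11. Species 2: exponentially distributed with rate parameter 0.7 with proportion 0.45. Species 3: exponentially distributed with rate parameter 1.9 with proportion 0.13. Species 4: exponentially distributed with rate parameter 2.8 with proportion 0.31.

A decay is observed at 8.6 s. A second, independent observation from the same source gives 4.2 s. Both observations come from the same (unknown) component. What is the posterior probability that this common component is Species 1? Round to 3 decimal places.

By Bayes' theorem, P(k | x) = π_k f_k(x) / Σ_j π_j f_j(x).
Since both observations come from the same component, the likelihood for component k is f_k(x₁)·f_k(x₂).
  p_1 = [0.0358132] × [0.0863421] = 0.00309219
  p_2 = [0.00170077] × [0.037006] = 6.29387e-05
  p_3 = [1.52188e-07] × [0.000650255] = 9.89613e-11
  p_4 = [9.75769e-11] × [2.18703e-05] = 2.13404e-15
Weight by the priors:
  π_1·p_1 = 0.11 × 0.00309219 = 0.000340141
  π_2·p_2 = 0.45 × 6.29387e-05 = 2.83224e-05
  π_3·p_3 = 0.13 × 9.89613e-11 = 1.2865e-11
  π_4·p_4 = 0.31 × 2.13404e-15 = 6.61551e-16
Sum: 0.000340141 + 2.83224e-05 + 1.2865e-11 + 6.61551e-16 = 0.000368463
P(Species 1 | x₁, x₂) = 0.000340141 / 0.000368463 ≈ 0.923

0.923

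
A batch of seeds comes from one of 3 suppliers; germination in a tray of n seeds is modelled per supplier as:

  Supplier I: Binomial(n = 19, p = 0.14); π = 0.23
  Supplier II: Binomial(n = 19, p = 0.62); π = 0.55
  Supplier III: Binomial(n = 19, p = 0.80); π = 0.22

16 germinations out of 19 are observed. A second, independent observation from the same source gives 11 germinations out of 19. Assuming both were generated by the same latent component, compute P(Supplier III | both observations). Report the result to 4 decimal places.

0.2508

The responsibility of component k is π_k f_k(x) divided by Σ_j π_j f_j(x).
Since both observations come from the same component, the likelihood for component k is f_k(x₁)·f_k(x₂).
  f_I = [1.34236e-11] × [9.15829e-06] = 1.22937e-16
  f_II = [0.0253479] × [0.171] = 0.00433448
  f_III = [0.218199] × [0.0166207] = 0.00362662
Multiply by the mixture weights:
  π_I·f_I = 0.23 × 1.22937e-16 = 2.82755e-17
  π_II·f_II = 0.55 × 0.00433448 = 0.00238397
  π_III·f_III = 0.22 × 0.00362662 = 0.000797856
Sum: 2.82755e-17 + 0.00238397 + 0.000797856 = 0.00318182
P(Supplier III | data) = 0.000797856 / 0.00318182 ≈ 0.2508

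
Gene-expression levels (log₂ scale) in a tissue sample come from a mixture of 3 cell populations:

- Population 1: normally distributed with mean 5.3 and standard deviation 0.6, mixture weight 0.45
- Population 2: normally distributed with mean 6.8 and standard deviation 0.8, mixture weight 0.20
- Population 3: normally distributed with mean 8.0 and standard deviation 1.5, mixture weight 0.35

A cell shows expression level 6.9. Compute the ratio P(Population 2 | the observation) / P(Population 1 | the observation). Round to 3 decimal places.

11.578

The posterior odds equal the prior odds times the likelihood ratio: (w_i/w_j)·(f_i(x)/f_j(x)).
Evaluate each component's likelihood at the observed value:
  p_1 = (1/(0.6·√(2π)))·exp(−(6.9−5.3)²/(2·0.6²)) = 0.664904·exp(-3.55556) = 0.0189933
  p_2 = (1/(0.8·√(2π)))·exp(−(6.9−6.8)²/(2·0.8²)) = 0.498678·exp(-0.00781) = 0.494797
  p_3 = (1/(1.5·√(2π)))·exp(−(6.9−8.0)²/(2·1.5²)) = 0.265962·exp(-0.26889) = 0.203255
0.0989594 / 0.00854699 ≈ 11.578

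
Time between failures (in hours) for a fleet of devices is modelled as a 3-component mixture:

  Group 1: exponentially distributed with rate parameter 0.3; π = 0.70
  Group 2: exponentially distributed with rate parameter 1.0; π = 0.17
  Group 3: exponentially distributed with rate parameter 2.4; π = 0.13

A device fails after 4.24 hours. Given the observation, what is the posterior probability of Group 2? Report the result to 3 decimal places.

Apply Bayes' rule: the posterior for each component is proportional to its prior times its likelihood at x.
Exponential densities:
  p_1 = 0.0840812
  p_2 = 0.0144076
  p_3 = 9.13757e-05
Weight by the priors:
  P(Z=1)·p_1 = 0.70 × 0.0840812 = 0.0588568
  P(Z=2)·p_2 = 0.17 × 0.0144076 = 0.00244929
  P(Z=3)·p_3 = 0.13 × 9.13757e-05 = 1.18788e-05
Marginal: 0.0588568 + 0.00244929 + 1.18788e-05 = 0.061318
Responsibility of Group 2: 0.00244929 / 0.061318 ≈ 0.040

0.040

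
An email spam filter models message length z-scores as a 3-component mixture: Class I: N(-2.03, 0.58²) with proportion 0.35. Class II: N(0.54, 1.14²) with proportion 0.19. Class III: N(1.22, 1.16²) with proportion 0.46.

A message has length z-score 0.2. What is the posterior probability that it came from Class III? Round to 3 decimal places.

0.628

By Bayes' theorem, P(k | x) = w_k f_k(x) / Σ_j w_j f_j(x).
Normal densities:
  f_I = (1/(0.58·√(2π)))·exp(−(0.2−-2.03)²/(2·0.58²)) = 0.687832·exp(-7.39135) = 0.000424092
  f_II = (1/(1.14·√(2π)))·exp(−(0.2−0.54)²/(2·1.14²)) = 0.349949·exp(-0.04448) = 0.334726
  f_III = (1/(1.16·√(2π)))·exp(−(0.2−1.22)²/(2·1.16²)) = 0.343916·exp(-0.38659) = 0.233645
Unnormalised posteriors:
  w_I·f_I = 0.35 × 0.000424092 = 0.000148432
  w_II·f_II = 0.19 × 0.334726 = 0.063598
  w_III·f_III = 0.46 × 0.233645 = 0.107477
Marginal: 0.000148432 + 0.063598 + 0.107477 = 0.171223
Responsibility of Class III: 0.107477 / 0.171223 ≈ 0.628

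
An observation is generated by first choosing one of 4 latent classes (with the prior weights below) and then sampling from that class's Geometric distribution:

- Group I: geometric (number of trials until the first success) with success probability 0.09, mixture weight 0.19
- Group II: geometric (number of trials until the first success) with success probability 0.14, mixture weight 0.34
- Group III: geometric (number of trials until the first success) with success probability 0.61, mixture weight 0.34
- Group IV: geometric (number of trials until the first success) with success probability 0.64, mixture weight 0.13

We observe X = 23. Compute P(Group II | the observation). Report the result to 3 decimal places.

0.445

By Bayes' theorem, P(k | x) = π_k f_k(x) / Σ_j π_j f_j(x).
Geometric probabilities:
  f_I = 0.0113019
  f_II = 0.005071
  f_III = 6.14825e-10
  f_IV = 1.10875e-10
Prior × likelihood for each component:
  π_I·f_I = 0.19 × 0.0113019 = 0.00214737
  π_II·f_II = 0.34 × 0.005071 = 0.00172414
  π_III·f_III = 0.34 × 6.14825e-10 = 2.0904e-10
  π_IV·f_IV = 0.13 × 1.10875e-10 = 1.44138e-11
Denominator: 0.00214737 + 0.00172414 + 2.0904e-10 + 1.44138e-11 = 0.00387151
P(Group II | 23) ≈ 0.445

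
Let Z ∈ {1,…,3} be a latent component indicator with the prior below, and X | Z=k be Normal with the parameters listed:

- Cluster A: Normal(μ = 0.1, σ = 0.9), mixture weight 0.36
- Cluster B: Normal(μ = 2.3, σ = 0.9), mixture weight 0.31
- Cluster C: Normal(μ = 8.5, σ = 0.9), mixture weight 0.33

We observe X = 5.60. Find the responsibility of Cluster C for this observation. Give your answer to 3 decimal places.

0.831

The responsibility of component k is P(Z=k) f_k(x) divided by Σ_j P(Z=j) f_j(x).
Normal densities:
  L_A = (1/(0.9·√(2π)))·exp(−(5.60−0.1)²/(2·0.9²)) = 0.443269·exp(-18.67284) = 3.44474e-09
  L_B = (1/(0.9·√(2π)))·exp(−(5.60−2.3)²/(2·0.9²)) = 0.443269·exp(-6.72222) = 0.000533634
  L_C = (1/(0.9·√(2π)))·exp(−(5.60−8.5)²/(2·0.9²)) = 0.443269·exp(-5.19136) = 0.00246655
Weight by the priors:
  P(Z=A)·L_A = 0.36 × 3.44474e-09 = 1.24011e-09
  P(Z=B)·L_B = 0.31 × 0.000533634 = 0.000165427
  P(Z=C)·L_C = 0.33 × 0.00246655 = 0.000813961
Marginal: 1.24011e-09 + 0.000165427 + 0.000813961 = 0.000979388
Responsibility of Cluster C: 0.000813961 / 0.000979388 ≈ 0.831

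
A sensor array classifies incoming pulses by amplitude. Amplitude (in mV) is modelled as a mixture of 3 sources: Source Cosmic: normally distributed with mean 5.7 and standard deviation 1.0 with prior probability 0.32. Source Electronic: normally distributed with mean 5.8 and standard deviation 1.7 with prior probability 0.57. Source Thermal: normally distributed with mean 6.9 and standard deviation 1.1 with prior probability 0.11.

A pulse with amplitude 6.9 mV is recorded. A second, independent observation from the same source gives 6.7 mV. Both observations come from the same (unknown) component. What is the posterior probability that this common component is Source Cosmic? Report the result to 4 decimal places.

0.2925

Posterior ∝ prior × likelihood, so P(k | x) ∝ π_k f_k(x); normalise over all components.
Since both observations come from the same component, the likelihood for component k is f_k(x₁)·f_k(x₂).
  L_Cosmic = [(1/(1.0·√(2π)))·exp(−(6.9−5.7)²/(2·1.0²)) = 0.398942·exp(-0.72000) = 0.194186] × [0.241971] = 0.0469873
  L_Electronic = [(1/(1.7·√(2π)))·exp(−(6.9−5.8)²/(2·1.7²)) = 0.234672·exp(-0.20934) = 0.190346] × [0.203986] = 0.038828
  L_Thermal = [(1/(1.1·√(2π)))·exp(−(6.9−6.9)²/(2·1.1²)) = 0.362675·exp(-0.00000) = 0.362675] × [0.356729] = 0.129377
Multiply by the mixture weights:
  π_Cosmic·L_Cosmic = 0.32 × 0.0469873 = 0.0150359
  π_Electronic·L_Electronic = 0.57 × 0.038828 = 0.0221319
  π_Thermal·L_Thermal = 0.11 × 0.129377 = 0.0142314
Sum: 0.0150359 + 0.0221319 + 0.0142314 = 0.0513993
P(Source Cosmic | x) = 0.0150359 / 0.0513993 ≈ 0.2925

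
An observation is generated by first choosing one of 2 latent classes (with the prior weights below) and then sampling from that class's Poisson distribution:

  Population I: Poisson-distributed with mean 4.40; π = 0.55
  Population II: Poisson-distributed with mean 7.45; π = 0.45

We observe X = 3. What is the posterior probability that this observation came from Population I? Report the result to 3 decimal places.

0.842

Posterior ∝ prior × likelihood, so P(k | x) ∝ w_k f_k(x); normalise over all components.
Poisson probabilities:
  L_I = e^(−4.40)·4.40^3/3! = 0.174305
  L_II = e^(−7.45)·7.45^3/3! = 0.0400704
Prior × likelihood for each component:
  w_I·L_I = 0.55 × 0.174305 = 0.095868
  w_II·L_II = 0.45 × 0.0400704 = 0.0180317
Sum: 0.095868 + 0.0180317 = 0.1139
Responsibility of Population I: 0.095868 / 0.1139 ≈ 0.842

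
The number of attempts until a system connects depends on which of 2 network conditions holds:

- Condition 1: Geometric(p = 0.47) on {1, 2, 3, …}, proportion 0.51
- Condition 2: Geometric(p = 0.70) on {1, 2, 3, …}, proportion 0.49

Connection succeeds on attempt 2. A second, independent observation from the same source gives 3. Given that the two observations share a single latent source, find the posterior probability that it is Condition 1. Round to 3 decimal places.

0.721

Posterior ∝ prior × likelihood, so P(k | x) ∝ π_k f_k(x); normalise over all components.
Since both observations come from the same component, the likelihood for component k is f_k(x₁)·f_k(x₂).
  f_1 = [0.2491] × [0.132023] = 0.0328869
  f_2 = [0.21] × [0.063] = 0.01323
Prior × likelihood for each component:
  π_1·f_1 = 0.51 × 0.0328869 = 0.0167723
  π_2·f_2 = 0.49 × 0.01323 = 0.0064827
Evidence: 0.0167723 + 0.0064827 = 0.023255
So the posterior for Condition 1 is 0.0167723 / 0.023255 ≈ 0.721.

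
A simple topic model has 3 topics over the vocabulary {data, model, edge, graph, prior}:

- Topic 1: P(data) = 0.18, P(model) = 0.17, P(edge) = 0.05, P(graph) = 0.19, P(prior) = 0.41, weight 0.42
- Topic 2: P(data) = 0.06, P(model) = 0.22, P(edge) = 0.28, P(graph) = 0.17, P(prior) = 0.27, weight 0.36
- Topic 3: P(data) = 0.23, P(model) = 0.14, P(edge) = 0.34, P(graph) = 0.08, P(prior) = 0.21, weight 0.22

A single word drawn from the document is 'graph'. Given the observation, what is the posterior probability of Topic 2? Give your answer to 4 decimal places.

The responsibility of component k is P(Z=k) f_k(x) divided by Σ_j P(Z=j) f_j(x).
Component likelihoods at x = 'graph':
  L_1 = 0.19
  L_2 = 0.17
  L_3 = 0.08
Multiply by the mixture weights:
  P(Z=1)·L_1 = 0.42 × 0.19 = 0.0798
  P(Z=2)·L_2 = 0.36 × 0.17 = 0.0612
  P(Z=3)·L_3 = 0.22 × 0.08 = 0.0176
Marginal: 0.0798 + 0.0612 + 0.0176 = 0.1586
Responsibility of Topic 2: 0.0612 / 0.1586 ≈ 0.3859

0.3859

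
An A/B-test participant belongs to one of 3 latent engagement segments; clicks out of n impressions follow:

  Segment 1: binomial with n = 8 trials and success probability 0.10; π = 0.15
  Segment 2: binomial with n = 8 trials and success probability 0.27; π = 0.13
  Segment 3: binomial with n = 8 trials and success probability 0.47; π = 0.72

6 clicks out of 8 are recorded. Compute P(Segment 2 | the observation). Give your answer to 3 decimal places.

The responsibility of component k is π_k f_k(x) divided by Σ_j π_j f_j(x).
Evaluate each component's likelihood at the observed value:
  L_1 = 2.268e-05
  L_2 = 0.00578078
  L_3 = 0.0847807
Multiply by the mixture weights:
  π_1·L_1 = 0.15 × 2.268e-05 = 3.402e-06
  π_2·L_2 = 0.13 × 0.00578078 = 0.000751501
  π_3·L_3 = 0.72 × 0.0847807 = 0.0610421
Marginal: 3.402e-06 + 0.000751501 + 0.0610421 = 0.061797
P(Segment 2 | x) ≈ 0.012

0.012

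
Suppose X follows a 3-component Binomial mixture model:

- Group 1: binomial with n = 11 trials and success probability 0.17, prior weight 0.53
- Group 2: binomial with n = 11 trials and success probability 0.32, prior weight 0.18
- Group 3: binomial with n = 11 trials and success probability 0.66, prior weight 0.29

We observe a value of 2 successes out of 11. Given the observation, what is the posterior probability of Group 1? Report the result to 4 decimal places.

0.8314

By Bayes' theorem, P(k | x) = P(Z=k) f_k(x) / Σ_j P(Z=j) f_j(x).
Evaluate each component's likelihood at the observed value:
  p_1 = 0.297142
  p_2 = 0.175083
  p_3 = 0.00145466
Weight by the priors:
  P(Z=1)·p_1 = 0.53 × 0.297142 = 0.157485
  P(Z=2)·p_2 = 0.18 × 0.175083 = 0.0315149
  P(Z=3)·p_3 = 0.29 × 0.00145466 = 0.000421851
Marginal: 0.157485 + 0.0315149 + 0.000421851 = 0.189422
So the posterior for Group 1 is 0.157485 / 0.189422 ≈ 0.8314.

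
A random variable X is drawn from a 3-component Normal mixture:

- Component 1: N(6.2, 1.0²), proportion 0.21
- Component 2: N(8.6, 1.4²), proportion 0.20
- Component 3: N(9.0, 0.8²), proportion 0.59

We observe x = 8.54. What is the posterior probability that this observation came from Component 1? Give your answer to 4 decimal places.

0.0174

P(component k | x) = P(Z=k)·f_k(x) / marginal(x), where marginal(x) = Σ_j P(Z=j)·f_j(x).
Evaluate each component's likelihood at the observed value:
  f_1 = 0.0258166
  f_2 = 0.284697
  f_3 = 0.422694
Prior × likelihood for each component:
  P(Z=1)·f_1 = 0.21 × 0.0258166 = 0.00542148
  P(Z=2)·f_2 = 0.20 × 0.284697 = 0.0569394
  P(Z=3)·f_3 = 0.59 × 0.422694 = 0.249389
Normaliser: 0.00542148 + 0.0569394 + 0.249389 = 0.31175
P(Component 1 | the observation) = 0.00542148 / 0.31175 ≈ 0.0174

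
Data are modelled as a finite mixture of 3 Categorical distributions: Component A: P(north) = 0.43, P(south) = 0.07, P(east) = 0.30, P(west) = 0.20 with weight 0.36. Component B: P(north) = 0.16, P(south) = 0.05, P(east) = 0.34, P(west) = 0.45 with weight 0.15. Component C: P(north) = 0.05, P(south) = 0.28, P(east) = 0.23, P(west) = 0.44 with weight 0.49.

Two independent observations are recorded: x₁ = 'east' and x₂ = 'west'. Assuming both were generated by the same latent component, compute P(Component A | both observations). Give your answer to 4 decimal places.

0.2295

Posterior ∝ prior × likelihood, so P(k | x) ∝ w_k f_k(x); normalise over all components.
Since both observations come from the same component, the likelihood for component k is f_k(x₁)·f_k(x₂).
  L_A = [0.3] × [0.2] = 0.06
  L_B = [0.34] × [0.45] = 0.153
  L_C = [0.23] × [0.44] = 0.1012
Prior × likelihood for each component:
  w_A·L_A = 0.36 × 0.06 = 0.0216
  w_B·L_B = 0.15 × 0.153 = 0.02295
  w_C·L_C = 0.49 × 0.1012 = 0.049588
Denominator: 0.0216 + 0.02295 + 0.049588 = 0.094138
So the posterior for Component A is 0.0216 / 0.094138 ≈ 0.2295.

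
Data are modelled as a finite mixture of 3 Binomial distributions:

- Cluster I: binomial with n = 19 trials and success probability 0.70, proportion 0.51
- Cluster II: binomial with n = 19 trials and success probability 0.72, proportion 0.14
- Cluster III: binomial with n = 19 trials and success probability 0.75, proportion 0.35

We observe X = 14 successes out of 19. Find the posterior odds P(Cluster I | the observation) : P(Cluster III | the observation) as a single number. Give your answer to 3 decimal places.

Since P(k|x) ∝ w_k f_k(x), the posterior odds are w_i f_i(x) / (w_j f_j(x)).
Binomial probabilities:
  f_I = C(19,14)·0.70^14·0.30^5 = 11628·0.00678223·0.00243 = 0.191639
  f_II = C(19,14)·0.72^14·0.28^5 = 11628·0.0100613·0.00172104 = 0.201349
  f_III = C(19,14)·0.75^14·0.25^5 = 11628·0.0178179·0.000976562 = 0.202331
Posterior odds = (w_I·f_I) / (w_III·f_III) = (0.51·0.191639) / (0.35·0.202331) = 0.0977359 / 0.0708159 ≈ 1.380

1.380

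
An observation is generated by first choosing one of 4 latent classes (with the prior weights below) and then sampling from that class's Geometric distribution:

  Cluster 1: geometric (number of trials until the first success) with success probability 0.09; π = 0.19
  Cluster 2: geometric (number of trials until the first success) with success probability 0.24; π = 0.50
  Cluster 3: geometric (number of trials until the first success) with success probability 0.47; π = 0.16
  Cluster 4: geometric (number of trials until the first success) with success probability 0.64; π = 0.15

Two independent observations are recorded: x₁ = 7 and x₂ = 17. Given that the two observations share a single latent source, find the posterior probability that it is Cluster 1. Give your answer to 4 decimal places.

P(component k | x) = π_k·f_k(x) / marginal(x), where marginal(x) = Σ_j π_j·f_j(x).
Since both observations come from the same component, the likelihood for component k is f_k(x₁)·f_k(x₂).
  p_1 = [0.09·(1−0.09)^6 = 0.09·0.567869 = 0.0511082] × [0.0199024] = 0.00101717
  p_2 = [0.24·(1−0.24)^6 = 0.24·0.1927 = 0.046248] × [0.00297323] = 0.000137506
  p_3 = [0.47·(1−0.47)^6 = 0.47·0.0221644 = 0.0104172] × [1.82185e-05] = 1.89786e-07
  p_4 = [0.64·(1−0.64)^6 = 0.64·0.00217678 = 0.00139314] × [5.09354e-08] = 7.09602e-11
Unnormalised posteriors:
  π_1·p_1 = 0.19 × 0.00101717 = 0.000193263
  π_2·p_2 = 0.50 × 0.000137506 = 6.8753e-05
  π_3·p_3 = 0.16 × 1.89786e-07 = 3.03658e-08
  π_4·p_4 = 0.15 × 7.09602e-11 = 1.0644e-11
Denominator: 0.000193263 + 6.8753e-05 + 3.03658e-08 + 1.0644e-11 = 0.000262047
P(Cluster 1 | data) = 0.000193263 / 0.000262047 ≈ 0.7375

0.7375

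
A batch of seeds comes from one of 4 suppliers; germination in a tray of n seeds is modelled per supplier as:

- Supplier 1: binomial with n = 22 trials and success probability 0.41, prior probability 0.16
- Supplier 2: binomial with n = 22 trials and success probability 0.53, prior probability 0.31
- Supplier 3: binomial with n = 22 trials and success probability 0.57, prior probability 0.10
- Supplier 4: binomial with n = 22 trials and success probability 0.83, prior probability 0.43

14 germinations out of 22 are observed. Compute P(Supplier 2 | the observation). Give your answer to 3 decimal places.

P(component k | x) = π_k·f_k(x) / marginal(x), where marginal(x) = Σ_j π_j·f_j(x).
Component likelihoods at x = 14 germinations out of 22:
  f_1 = 0.0178085
  f_2 = 0.105071
  f_3 = 0.142835
  f_4 = 0.0164256
Prior × likelihood for each component:
  π_1·f_1 = 0.16 × 0.0178085 = 0.00284936
  π_2·f_2 = 0.31 × 0.105071 = 0.032572
  π_3·f_3 = 0.10 × 0.142835 = 0.0142835
  π_4·f_4 = 0.43 × 0.0164256 = 0.00706303
Sum: 0.00284936 + 0.032572 + 0.0142835 + 0.00706303 = 0.0567678
Responsibility of Supplier 2: 0.032572 / 0.0567678 ≈ 0.574

0.574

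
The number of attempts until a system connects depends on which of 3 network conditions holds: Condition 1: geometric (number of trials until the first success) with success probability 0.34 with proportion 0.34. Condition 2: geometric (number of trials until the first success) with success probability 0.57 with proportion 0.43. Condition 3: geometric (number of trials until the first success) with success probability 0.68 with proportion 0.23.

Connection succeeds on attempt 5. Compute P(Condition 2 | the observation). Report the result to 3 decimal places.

The responsibility of component k is π_k f_k(x) divided by Σ_j π_j f_j(x).
Evaluate each component's likelihood at the observed value:
  p_1 = 0.34·(1−0.34)^4 = 0.34·0.189747 = 0.0645141
  p_2 = 0.57·(1−0.57)^4 = 0.57·0.034188 = 0.0194872
  p_3 = 0.68·(1−0.68)^4 = 0.68·0.0104858 = 0.00713032
Multiply by the mixture weights:
  π_1·p_1 = 0.34 × 0.0645141 = 0.0219348
  π_2·p_2 = 0.43 × 0.0194872 = 0.00837948
  π_3·p_3 = 0.23 × 0.00713032 = 0.00163997
Evidence: 0.0219348 + 0.00837948 + 0.00163997 = 0.0319542
P(Condition 2 | data) ≈ 0.262

0.262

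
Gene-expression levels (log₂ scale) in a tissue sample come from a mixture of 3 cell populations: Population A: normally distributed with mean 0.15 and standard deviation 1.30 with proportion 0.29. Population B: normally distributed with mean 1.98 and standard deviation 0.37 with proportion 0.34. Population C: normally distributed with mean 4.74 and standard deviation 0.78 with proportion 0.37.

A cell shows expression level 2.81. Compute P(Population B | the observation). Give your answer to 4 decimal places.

0.5989

By Bayes' theorem, P(k | x) = w_k f_k(x) / Σ_j w_j f_j(x).
Component likelihoods at x = 2.81:
  L_A = 0.0378291
  L_B = 0.0870949
  L_C = 0.023952
Prior × likelihood for each component:
  w_A·L_A = 0.29 × 0.0378291 = 0.0109705
  w_B·L_B = 0.34 × 0.0870949 = 0.0296123
  w_C·L_C = 0.37 × 0.023952 = 0.00886224
Denominator: 0.0109705 + 0.0296123 + 0.00886224 = 0.049445
P(Population B | 2.81) ≈ 0.5989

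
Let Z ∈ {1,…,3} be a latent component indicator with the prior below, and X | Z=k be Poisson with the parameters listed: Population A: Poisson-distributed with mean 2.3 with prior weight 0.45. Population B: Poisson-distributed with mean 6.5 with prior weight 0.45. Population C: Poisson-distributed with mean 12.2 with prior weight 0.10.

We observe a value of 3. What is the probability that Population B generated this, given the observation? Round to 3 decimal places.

0.253

Apply Bayes' rule: the posterior for each component is proportional to its prior times its likelihood at x.
Poisson probabilities:
  L_A = e^(−2.3)·2.3^3/3! = 0.203308
  L_B = e^(−6.5)·6.5^3/3! = 0.0688137
  L_C = e^(−12.2)·12.2^3/3! = 0.00152242
Weight by the priors:
  w_A·L_A = 0.45 × 0.203308 = 0.0914887
  w_B·L_B = 0.45 × 0.0688137 = 0.0309661
  w_C·L_C = 0.10 × 0.00152242 = 0.000152242
Normaliser: 0.0914887 + 0.0309661 + 0.000152242 = 0.122607
Responsibility of Population B: 0.0309661 / 0.122607 ≈ 0.253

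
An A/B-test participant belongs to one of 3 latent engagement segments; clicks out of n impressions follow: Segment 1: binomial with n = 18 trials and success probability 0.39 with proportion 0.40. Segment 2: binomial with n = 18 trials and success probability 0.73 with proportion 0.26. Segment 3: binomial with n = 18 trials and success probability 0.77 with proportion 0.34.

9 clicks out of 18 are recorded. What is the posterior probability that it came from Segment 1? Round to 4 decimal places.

0.8480

The responsibility of component k is π_k f_k(x) divided by Σ_j π_j f_j(x).
Binomial probabilities:
  L_1 = C(18,9)·0.39^9·0.61^9 = 48620·0.000208728·0.0116941 = 0.118677
  L_2 = C(18,9)·0.73^9·0.27^9 = 48620·0.0588716·7.6256e-06 = 0.021827
  L_3 = C(18,9)·0.77^9·0.23^9 = 48620·0.0951517·1.80115e-06 = 0.00833263
Unnormalised posteriors:
  π_1·L_1 = 0.40 × 0.118677 = 0.0474706
  π_2·L_2 = 0.26 × 0.021827 = 0.00567503
  π_3·L_3 = 0.34 × 0.00833263 = 0.00283309
Normaliser: 0.0474706 + 0.00567503 + 0.00283309 = 0.0559787
P(Segment 1 | the observation) ≈ 0.8480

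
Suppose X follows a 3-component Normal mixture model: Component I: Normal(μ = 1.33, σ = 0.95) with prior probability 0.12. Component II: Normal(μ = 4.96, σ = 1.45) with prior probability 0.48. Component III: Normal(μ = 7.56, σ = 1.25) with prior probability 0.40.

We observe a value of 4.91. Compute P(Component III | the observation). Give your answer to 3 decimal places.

Posterior ∝ prior × likelihood, so P(k | x) ∝ π_k f_k(x); normalise over all components.
Component likelihoods at x = 4.91:
  L_I = 0.000346321
  L_II = 0.274969
  L_III = 0.0337329
Prior × likelihood for each component:
  π_I·L_I = 0.12 × 0.000346321 = 4.15585e-05
  π_II·L_II = 0.48 × 0.274969 = 0.131985
  π_III·L_III = 0.40 × 0.0337329 = 0.0134932
Marginal: 4.15585e-05 + 0.131985 + 0.0134932 = 0.14552
So the posterior for Component III is 0.0134932 / 0.14552 ≈ 0.093.

0.093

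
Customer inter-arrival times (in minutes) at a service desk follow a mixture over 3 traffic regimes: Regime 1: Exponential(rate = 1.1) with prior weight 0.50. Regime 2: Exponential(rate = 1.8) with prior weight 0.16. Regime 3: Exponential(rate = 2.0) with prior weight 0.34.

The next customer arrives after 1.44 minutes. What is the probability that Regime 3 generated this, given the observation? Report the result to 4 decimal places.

Posterior ∝ prior × likelihood, so P(k | x) ∝ w_k f_k(x); normalise over all components.
Component likelihoods at x = 1.44 minutes:
  p_1 = 1.1·e^(−1.1·1.44) = 1.1·e^(−1.5840) = 0.225668
  p_2 = 1.8·e^(−1.8·1.44) = 1.8·e^(−2.5920) = 0.134766
  p_3 = 2.0·e^(−2.0·1.44) = 2.0·e^(−2.8800) = 0.11227
Multiply by the mixture weights:
  w_1·p_1 = 0.50 × 0.225668 = 0.112834
  w_2·p_2 = 0.16 × 0.134766 = 0.0215626
  w_3·p_3 = 0.34 × 0.11227 = 0.0381716
Normaliser: 0.112834 + 0.0215626 + 0.0381716 = 0.172568
P(Regime 3 | 1.44 minutes) ≈ 0.2212

0.2212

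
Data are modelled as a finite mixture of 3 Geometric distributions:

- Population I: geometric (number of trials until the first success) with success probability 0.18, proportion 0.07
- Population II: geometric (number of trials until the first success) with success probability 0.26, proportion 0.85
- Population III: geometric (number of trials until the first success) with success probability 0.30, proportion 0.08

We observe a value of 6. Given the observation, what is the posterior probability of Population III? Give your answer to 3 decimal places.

0.070

The responsibility of component k is P(Z=k) f_k(x) divided by Σ_j P(Z=j) f_j(x).
Component likelihoods at x = 6:
  L_I = 0.18·(1−0.18)^5 = 0.18·0.37074 = 0.0667332
  L_II = 0.26·(1−0.26)^5 = 0.26·0.221901 = 0.0576942
  L_III = 0.30·(1−0.30)^5 = 0.30·0.16807 = 0.050421
Unnormalised posteriors:
  P(Z=I)·L_I = 0.07 × 0.0667332 = 0.00467132
  P(Z=II)·L_II = 0.85 × 0.0576942 = 0.04904
  P(Z=III)·L_III = 0.08 × 0.050421 = 0.00403368
Denominator: 0.00467132 + 0.04904 + 0.00403368 = 0.057745
Responsibility of Population III: 0.00403368 / 0.057745 ≈ 0.070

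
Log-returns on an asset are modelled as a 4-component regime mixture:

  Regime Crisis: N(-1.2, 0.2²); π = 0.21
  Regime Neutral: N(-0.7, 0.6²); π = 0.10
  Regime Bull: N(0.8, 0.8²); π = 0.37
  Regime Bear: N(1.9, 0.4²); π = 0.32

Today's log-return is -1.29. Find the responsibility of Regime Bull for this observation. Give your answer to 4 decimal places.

P(component k | x) = w_k·f_k(x) / marginal(x), where marginal(x) = Σ_j w_j·f_j(x).
Evaluate each component's likelihood at the observed value:
  f_Crisis = (1/(0.2·√(2π)))·exp(−(-1.29−-1.2)²/(2·0.2²)) = 1.994711·exp(-0.10125) = 1.80263
  f_Neutral = (1/(0.6·√(2π)))·exp(−(-1.29−-0.7)²/(2·0.6²)) = 0.664904·exp(-0.48347) = 0.410005
  f_Bull = (1/(0.8·√(2π)))·exp(−(-1.29−0.8)²/(2·0.8²)) = 0.498678·exp(-3.41258) = 0.0164345
  f_Bear = (1/(0.4·√(2π)))·exp(−(-1.29−1.9)²/(2·0.4²)) = 0.997356·exp(-31.80031) = 1.54223e-14
Multiply by the mixture weights:
  w_Crisis·f_Crisis = 0.21 × 1.80263 = 0.378553
  w_Neutral·f_Neutral = 0.10 × 0.410005 = 0.0410005
  w_Bull·f_Bull = 0.37 × 0.0164345 = 0.00608076
  w_Bear·f_Bear = 0.32 × 1.54223e-14 = 4.93514e-15
Denominator: 0.378553 + 0.0410005 + 0.00608076 + 4.93514e-15 = 0.425635
Responsibility of Regime Bull: 0.00608076 / 0.425635 ≈ 0.0143

0.0143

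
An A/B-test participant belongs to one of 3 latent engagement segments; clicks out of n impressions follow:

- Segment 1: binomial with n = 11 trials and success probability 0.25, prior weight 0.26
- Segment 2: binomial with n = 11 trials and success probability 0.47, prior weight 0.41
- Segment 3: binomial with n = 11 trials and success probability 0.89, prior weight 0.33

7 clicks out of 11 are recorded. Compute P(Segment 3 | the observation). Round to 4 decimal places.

0.1123

Posterior ∝ prior × likelihood, so P(k | x) ∝ π_k f_k(x); normalise over all components.
Evaluate each component's likelihood at the observed value:
  p_1 = 0.00637293
  p_2 = 0.131918
  p_3 = 0.0213705
Weight by the priors:
  π_1·p_1 = 0.26 × 0.00637293 = 0.00165696
  π_2·p_2 = 0.41 × 0.131918 = 0.0540862
  π_3·p_3 = 0.33 × 0.0213705 = 0.00705227
Marginal: 0.00165696 + 0.0540862 + 0.00705227 = 0.0627954
P(Segment 3 | 7 clicks out of 11) = 0.00705227 / 0.0627954 ≈ 0.1123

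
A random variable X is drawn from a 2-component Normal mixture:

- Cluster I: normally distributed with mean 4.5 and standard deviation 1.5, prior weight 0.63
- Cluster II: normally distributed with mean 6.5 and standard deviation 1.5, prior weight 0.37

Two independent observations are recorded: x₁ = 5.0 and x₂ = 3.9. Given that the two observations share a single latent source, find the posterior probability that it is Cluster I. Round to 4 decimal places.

P(component k | x) = w_k·f_k(x) / marginal(x), where marginal(x) = Σ_j w_j·f_j(x).
Since both observations come from the same component, the likelihood for component k is f_k(x₁)·f_k(x₂).
  L_I = [(1/(1.5·√(2π)))·exp(−(5.0−4.5)²/(2·1.5²)) = 0.265962·exp(-0.05556) = 0.251589] × [0.245513] = 0.0617684
  L_II = [(1/(1.5·√(2π)))·exp(−(5.0−6.5)²/(2·1.5²)) = 0.265962·exp(-0.50000) = 0.161314] × [0.0592123] = 0.00955176
Multiply by the mixture weights:
  w_I·L_I = 0.63 × 0.0617684 = 0.0389141
  w_II·L_II = 0.37 × 0.00955176 = 0.00353415
Marginal: 0.0389141 + 0.00353415 = 0.0424483
Responsibility of Cluster I: 0.0389141 / 0.0424483 ≈ 0.9167

0.9167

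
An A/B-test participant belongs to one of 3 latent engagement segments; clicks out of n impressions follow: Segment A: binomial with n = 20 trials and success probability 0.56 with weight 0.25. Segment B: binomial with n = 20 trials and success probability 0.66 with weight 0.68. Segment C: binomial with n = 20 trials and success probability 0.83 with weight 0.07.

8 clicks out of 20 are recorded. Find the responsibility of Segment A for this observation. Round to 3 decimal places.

0.685

Posterior ∝ prior × likelihood, so P(k | x) ∝ π_k f_k(x); normalise over all components.
Evaluate each component's likelihood at the observed value:
  p_A = 0.064151
  p_B = 0.0108234
  p_C = 1.65302e-05
Prior × likelihood for each component:
  π_A·p_A = 0.25 × 0.064151 = 0.0160378
  π_B·p_B = 0.68 × 0.0108234 = 0.00735994
  π_C·p_C = 0.07 × 1.65302e-05 = 1.15712e-06
Marginal: 0.0160378 + 0.00735994 + 1.15712e-06 = 0.0233989
P(Segment A | the observation) = 0.0160378 / 0.0233989 ≈ 0.685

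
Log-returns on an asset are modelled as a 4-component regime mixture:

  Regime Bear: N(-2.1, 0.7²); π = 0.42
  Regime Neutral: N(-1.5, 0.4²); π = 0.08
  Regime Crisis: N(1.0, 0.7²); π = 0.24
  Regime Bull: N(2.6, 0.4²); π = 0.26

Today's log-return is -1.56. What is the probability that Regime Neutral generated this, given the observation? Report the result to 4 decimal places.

P(component k | x) = π_k·f_k(x) / marginal(x), where marginal(x) = Σ_j π_j·f_j(x).
Normal densities:
  L_Bear = (1/(0.7·√(2π)))·exp(−(-1.56−-2.1)²/(2·0.7²)) = 0.569918·exp(-0.29755) = 0.423241
  L_Neutral = (1/(0.4·√(2π)))·exp(−(-1.56−-1.5)²/(2·0.4²)) = 0.997356·exp(-0.01125) = 0.986198
  L_Crisis = (1/(0.7·√(2π)))·exp(−(-1.56−1.0)²/(2·0.7²)) = 0.569918·exp(-6.68735) = 0.000710451
  L_Bull = (1/(0.4·√(2π)))·exp(−(-1.56−2.6)²/(2·0.4²)) = 0.997356·exp(-54.08000) = 3.2524e-24
Weight by the priors:
  π_Bear·L_Bear = 0.42 × 0.423241 = 0.177761
  π_Neutral·L_Neutral = 0.08 × 0.986198 = 0.0788959
  π_Crisis·L_Crisis = 0.24 × 0.000710451 = 0.000170508
  π_Bull·L_Bull = 0.26 × 3.2524e-24 = 8.45625e-25
Sum: 0.177761 + 0.0788959 + 0.000170508 + 8.45625e-25 = 0.256827
P(Regime Neutral | the observation) = 0.0788959 / 0.256827 ≈ 0.3072

0.3072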